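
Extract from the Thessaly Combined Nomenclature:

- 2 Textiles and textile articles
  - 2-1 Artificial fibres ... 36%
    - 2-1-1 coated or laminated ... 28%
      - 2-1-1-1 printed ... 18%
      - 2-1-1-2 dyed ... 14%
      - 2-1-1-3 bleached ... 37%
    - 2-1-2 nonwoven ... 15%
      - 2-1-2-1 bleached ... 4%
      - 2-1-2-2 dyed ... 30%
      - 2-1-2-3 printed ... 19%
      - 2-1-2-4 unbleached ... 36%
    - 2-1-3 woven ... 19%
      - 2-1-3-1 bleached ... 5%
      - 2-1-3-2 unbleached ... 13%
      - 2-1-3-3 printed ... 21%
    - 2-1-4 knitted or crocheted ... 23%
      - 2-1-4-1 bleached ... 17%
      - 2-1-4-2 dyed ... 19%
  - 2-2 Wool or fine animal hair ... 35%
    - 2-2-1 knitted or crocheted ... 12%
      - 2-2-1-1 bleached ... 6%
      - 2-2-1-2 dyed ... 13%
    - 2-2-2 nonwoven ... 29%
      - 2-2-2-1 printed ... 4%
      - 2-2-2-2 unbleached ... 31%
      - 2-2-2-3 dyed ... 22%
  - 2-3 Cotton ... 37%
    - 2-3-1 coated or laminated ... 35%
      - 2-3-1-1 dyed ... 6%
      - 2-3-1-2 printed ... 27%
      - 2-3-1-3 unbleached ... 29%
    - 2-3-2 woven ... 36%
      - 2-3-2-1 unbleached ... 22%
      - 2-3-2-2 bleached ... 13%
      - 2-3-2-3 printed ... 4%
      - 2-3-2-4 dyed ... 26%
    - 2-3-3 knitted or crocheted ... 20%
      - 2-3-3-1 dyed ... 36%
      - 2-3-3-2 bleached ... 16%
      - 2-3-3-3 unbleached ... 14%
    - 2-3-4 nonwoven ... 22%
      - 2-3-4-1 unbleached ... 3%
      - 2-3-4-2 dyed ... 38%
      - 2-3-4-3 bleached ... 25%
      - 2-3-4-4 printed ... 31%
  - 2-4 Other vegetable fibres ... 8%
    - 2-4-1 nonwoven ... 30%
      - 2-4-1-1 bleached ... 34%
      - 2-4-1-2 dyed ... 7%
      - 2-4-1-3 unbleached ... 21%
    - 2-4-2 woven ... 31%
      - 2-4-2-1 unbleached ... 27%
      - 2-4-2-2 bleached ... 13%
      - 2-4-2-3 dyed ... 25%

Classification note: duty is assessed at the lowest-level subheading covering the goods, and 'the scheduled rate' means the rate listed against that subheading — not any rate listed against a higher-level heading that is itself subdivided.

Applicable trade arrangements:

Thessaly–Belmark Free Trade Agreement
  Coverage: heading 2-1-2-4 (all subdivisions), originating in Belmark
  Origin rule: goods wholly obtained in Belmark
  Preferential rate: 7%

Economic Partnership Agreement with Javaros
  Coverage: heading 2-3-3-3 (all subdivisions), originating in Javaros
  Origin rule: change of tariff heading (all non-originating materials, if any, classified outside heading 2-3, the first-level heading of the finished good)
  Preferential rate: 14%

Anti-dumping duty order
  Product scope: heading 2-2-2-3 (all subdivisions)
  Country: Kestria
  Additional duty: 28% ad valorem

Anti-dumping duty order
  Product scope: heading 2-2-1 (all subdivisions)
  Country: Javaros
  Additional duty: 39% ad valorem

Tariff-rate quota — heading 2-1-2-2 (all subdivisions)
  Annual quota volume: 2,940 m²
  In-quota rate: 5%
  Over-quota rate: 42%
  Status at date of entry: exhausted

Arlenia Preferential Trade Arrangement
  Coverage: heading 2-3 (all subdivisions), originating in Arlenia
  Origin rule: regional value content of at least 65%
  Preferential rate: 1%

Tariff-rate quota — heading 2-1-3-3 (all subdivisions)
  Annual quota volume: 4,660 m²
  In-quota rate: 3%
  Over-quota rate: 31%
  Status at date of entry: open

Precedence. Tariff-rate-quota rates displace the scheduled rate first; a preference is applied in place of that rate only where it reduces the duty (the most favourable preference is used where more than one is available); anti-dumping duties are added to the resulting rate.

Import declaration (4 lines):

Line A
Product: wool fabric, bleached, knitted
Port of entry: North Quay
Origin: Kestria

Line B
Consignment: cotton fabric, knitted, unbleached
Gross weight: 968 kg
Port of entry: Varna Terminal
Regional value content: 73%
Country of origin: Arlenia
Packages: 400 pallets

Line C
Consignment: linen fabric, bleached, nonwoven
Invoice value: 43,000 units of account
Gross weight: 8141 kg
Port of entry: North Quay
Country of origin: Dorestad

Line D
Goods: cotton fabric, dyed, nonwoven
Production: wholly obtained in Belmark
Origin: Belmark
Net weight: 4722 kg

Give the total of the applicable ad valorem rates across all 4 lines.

Line A: wool → 2-2; knitted → 2-2-1; bleached → 2-2-1-1. Scheduled 6%. No special measure applies. → 6%.
Line B: cotton → 2-3; knitted → 2-3-3; unbleached → 2-3-3-3. Scheduled 14%. Arlenia agreement on 2-3: RVC ≥ 65% → 1% available; preferential 1%. → 1%.
Line C: linen → 2-4; nonwoven → 2-4-1; bleached → 2-4-1-1. Scheduled 34%. No special measure applies. → 34%.
Line D: cotton → 2-3; nonwoven → 2-3-4; dyed → 2-3-4-2. Scheduled 38%. Belmark agreement on 2-1-2-4: 2-3-4-2 not covered. → 38%.
Sum: 6% + 1% + 34% + 38% = 79%.

79%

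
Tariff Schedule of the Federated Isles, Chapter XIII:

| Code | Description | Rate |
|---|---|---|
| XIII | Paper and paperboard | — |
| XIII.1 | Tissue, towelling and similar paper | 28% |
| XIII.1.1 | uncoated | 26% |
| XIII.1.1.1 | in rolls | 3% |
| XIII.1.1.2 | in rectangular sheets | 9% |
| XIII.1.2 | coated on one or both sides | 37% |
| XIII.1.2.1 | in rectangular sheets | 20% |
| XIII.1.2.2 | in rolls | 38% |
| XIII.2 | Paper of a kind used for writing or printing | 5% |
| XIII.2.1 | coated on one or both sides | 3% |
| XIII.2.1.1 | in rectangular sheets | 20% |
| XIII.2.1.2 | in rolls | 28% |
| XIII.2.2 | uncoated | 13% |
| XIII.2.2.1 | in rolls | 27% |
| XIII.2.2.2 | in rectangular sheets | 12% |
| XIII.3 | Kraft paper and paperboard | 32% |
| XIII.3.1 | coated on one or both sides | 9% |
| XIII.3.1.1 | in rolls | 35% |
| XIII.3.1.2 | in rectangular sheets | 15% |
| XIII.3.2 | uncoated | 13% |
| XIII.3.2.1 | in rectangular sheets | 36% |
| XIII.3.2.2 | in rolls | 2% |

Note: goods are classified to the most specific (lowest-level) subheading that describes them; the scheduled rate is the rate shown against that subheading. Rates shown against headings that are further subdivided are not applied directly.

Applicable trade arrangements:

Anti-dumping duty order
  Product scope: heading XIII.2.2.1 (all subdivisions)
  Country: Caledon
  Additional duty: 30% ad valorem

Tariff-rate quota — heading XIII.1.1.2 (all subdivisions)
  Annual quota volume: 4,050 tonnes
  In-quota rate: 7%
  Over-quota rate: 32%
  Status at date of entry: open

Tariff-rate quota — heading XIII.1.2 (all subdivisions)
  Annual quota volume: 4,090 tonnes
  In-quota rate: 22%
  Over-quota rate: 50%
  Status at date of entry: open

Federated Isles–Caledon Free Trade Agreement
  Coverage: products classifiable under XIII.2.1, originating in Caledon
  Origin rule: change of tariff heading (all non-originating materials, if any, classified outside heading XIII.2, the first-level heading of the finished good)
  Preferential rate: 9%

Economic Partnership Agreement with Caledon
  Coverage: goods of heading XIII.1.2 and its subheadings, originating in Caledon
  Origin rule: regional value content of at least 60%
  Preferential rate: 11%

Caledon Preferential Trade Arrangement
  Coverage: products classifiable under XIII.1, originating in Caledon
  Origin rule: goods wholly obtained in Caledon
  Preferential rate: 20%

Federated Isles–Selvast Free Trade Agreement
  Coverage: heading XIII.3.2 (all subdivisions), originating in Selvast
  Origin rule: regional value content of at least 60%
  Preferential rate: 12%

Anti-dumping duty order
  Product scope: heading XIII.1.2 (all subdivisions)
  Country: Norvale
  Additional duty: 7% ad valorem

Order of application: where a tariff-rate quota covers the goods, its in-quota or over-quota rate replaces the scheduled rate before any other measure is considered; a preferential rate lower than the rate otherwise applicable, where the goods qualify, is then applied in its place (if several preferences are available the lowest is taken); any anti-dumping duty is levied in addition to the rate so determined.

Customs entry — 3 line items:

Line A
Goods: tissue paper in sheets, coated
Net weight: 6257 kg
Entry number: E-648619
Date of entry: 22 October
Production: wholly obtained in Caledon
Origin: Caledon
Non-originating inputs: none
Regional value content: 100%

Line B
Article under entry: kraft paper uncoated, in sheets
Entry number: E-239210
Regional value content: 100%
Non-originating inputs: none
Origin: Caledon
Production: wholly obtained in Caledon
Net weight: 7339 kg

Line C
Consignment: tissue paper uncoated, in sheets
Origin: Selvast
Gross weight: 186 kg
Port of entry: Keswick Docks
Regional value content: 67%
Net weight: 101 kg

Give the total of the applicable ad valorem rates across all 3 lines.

54%

Line A: tissue paper → XIII.1; coated → XIII.1.2; in sheets → XIII.1.2.1. Scheduled 20%. quota on XIII.1.2 open → in-quota 22%; Caledon agreement on XIII.2.1: XIII.1.2.1 not covered; Caledon agreement on XIII.1.2: RVC ≥ 60% → 11% available; Caledon agreement on XIII.1: wholly obtained → 20% available; preferential 11%. → 11%.
Line B: kraft paper → XIII.3; uncoated → XIII.3.2; in sheets → XIII.3.2.1. Scheduled 36%. Caledon agreement on XIII.2.1: XIII.3.2.1 not covered; Caledon agreement on XIII.1.2: XIII.3.2.1 not covered; Caledon agreement on XIII.1: XIII.3.2.1 not covered. → 36%.
Line C: tissue paper → XIII.1; uncoated → XIII.1.1; in sheets → XIII.1.1.2. Scheduled 9%. quota on XIII.1.1.2 open → in-quota 7%; Selvast agreement on XIII.3.2: XIII.1.1.2 not covered. → 7%.
Sum: 11% + 36% + 7% = 54%.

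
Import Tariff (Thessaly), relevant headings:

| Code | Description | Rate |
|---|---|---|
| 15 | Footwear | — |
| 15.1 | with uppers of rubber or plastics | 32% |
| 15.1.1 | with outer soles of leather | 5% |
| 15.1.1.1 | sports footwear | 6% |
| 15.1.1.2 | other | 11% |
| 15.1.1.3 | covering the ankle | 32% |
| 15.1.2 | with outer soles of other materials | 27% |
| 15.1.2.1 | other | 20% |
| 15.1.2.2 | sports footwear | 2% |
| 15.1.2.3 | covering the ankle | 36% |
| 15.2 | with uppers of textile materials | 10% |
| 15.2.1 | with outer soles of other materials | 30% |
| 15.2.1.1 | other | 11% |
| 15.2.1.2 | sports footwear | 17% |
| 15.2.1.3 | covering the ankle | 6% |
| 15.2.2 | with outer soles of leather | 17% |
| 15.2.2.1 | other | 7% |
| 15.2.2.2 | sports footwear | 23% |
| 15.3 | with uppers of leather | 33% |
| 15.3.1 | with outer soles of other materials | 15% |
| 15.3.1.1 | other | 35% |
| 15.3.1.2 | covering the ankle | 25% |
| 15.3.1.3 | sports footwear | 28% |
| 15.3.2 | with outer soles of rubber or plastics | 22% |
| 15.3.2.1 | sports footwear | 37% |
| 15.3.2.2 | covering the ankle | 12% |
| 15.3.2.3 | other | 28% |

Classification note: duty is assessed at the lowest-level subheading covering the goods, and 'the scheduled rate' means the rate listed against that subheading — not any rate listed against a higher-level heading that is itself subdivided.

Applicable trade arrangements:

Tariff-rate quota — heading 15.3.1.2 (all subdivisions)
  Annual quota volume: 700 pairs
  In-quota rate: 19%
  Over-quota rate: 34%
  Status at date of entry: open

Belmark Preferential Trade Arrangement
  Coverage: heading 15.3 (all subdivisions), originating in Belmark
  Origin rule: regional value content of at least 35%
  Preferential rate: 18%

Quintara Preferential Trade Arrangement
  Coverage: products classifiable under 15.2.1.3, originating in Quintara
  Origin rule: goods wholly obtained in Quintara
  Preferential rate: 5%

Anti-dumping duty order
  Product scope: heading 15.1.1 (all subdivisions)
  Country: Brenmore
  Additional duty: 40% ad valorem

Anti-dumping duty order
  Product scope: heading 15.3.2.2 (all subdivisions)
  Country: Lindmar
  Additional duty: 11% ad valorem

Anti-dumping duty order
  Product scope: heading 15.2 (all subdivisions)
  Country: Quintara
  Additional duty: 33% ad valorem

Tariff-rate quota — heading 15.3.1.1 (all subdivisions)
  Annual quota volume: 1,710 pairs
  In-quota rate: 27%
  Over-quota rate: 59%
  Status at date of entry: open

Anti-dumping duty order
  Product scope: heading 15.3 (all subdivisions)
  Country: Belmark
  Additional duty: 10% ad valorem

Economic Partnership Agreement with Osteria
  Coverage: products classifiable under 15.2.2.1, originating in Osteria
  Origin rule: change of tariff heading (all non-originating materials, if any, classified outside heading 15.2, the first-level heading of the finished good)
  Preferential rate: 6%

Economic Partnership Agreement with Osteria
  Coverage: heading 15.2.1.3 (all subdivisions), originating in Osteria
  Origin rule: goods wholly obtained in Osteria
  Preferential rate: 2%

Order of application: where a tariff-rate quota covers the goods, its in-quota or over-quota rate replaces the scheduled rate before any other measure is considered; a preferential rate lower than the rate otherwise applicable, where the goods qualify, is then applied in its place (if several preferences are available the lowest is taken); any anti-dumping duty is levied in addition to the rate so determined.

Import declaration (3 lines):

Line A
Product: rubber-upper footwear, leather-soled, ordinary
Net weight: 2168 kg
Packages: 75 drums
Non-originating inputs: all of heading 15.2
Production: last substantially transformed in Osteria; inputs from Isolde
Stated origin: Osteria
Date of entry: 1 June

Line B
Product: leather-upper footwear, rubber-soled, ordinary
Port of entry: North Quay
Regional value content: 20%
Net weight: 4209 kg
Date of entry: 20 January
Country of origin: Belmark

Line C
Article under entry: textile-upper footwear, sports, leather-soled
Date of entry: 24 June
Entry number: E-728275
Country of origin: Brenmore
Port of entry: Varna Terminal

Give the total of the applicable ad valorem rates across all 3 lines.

72%

Line A: rubber-upper → 15.1; leather-soled → 15.1.1; ordinary → 15.1.1.2. Scheduled 11%. Osteria agreement on 15.2.2.1: 15.1.1.2 not covered; Osteria agreement on 15.2.1.3: 15.1.1.2 not covered. → 11%.
Line B: leather-upper → 15.3; rubber-soled → 15.3.2; ordinary → 15.3.2.3. Scheduled 28%. Belmark agreement on 15.3: RVC < 35%; anti-dumping (Belmark, 15.3): +10%; total 28% + 10% = 38%. → 38%.
Line C: textile-upper → 15.2; leather-soled → 15.2.2; sports → 15.2.2.2. Scheduled 23%. No special measure applies. → 23%.
Sum: 11% + 38% + 23% = 72%.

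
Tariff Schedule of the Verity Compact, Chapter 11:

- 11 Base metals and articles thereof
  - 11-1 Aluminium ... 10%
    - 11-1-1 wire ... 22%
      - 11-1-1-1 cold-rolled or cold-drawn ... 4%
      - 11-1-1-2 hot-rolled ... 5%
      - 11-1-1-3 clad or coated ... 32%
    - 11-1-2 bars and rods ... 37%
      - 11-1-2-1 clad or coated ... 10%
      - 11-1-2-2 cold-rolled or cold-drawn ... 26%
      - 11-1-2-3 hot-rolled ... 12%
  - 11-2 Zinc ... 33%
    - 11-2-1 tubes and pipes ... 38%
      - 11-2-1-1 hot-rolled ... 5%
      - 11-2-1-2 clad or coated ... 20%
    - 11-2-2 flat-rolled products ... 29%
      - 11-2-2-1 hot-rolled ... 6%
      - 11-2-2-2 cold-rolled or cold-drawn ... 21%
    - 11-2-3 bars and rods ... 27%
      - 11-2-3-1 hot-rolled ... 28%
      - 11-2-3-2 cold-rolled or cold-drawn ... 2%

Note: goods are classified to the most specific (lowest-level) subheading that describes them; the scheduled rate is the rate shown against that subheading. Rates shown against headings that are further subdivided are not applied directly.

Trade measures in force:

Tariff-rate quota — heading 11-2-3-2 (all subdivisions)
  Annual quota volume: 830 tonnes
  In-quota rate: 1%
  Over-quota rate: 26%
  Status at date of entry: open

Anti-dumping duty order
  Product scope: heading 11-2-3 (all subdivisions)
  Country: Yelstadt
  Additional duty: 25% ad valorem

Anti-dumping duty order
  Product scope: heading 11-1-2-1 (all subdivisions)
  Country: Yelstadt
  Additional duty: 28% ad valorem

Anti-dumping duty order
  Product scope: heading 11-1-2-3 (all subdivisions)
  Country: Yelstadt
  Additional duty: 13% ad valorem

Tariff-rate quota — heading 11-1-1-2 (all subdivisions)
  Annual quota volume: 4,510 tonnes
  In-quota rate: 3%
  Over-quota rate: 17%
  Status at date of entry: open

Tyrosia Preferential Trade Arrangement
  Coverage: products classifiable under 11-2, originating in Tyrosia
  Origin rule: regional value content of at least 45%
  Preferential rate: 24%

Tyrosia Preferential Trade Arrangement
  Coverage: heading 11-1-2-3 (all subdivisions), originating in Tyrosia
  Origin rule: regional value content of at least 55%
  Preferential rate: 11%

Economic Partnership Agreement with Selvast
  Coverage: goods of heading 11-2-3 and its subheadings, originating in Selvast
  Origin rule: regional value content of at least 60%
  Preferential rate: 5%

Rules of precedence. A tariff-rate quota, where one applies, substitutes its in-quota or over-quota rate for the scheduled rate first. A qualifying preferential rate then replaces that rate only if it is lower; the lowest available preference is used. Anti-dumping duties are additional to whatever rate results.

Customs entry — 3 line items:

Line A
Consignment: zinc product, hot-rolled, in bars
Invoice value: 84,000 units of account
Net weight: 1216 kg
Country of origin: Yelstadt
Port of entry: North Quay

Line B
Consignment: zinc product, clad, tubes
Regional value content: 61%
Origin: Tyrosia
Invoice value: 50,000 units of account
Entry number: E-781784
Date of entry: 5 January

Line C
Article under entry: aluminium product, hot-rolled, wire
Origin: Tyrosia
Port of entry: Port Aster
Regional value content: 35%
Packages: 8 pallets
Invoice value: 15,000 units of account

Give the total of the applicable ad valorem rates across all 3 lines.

76%

Line A: zinc → 11-2; in bars → 11-2-3; hot-rolled → 11-2-3-1. Scheduled 28%. anti-dumping (Yelstadt, 11-2-3): +25%; total 28% + 25% = 53%. → 53%.
Line B: zinc → 11-2; tubes → 11-2-1; clad → 11-2-1-2. Scheduled 20%. Tyrosia agreement on 11-2: RVC ≥ 45% → 24% available; Tyrosia agreement on 11-1-2-3: 11-2-1-2 not covered; preference 24% not lower than 20% → no reduction. → 20%.
Line C: aluminium → 11-1; wire → 11-1-1; hot-rolled → 11-1-1-2. Scheduled 5%. quota on 11-1-1-2 open → in-quota 3%; Tyrosia agreement on 11-2: 11-1-1-2 not covered; Tyrosia agreement on 11-1-2-3: 11-1-1-2 not covered. → 3%.
Sum: 53% + 20% + 3% = 76%.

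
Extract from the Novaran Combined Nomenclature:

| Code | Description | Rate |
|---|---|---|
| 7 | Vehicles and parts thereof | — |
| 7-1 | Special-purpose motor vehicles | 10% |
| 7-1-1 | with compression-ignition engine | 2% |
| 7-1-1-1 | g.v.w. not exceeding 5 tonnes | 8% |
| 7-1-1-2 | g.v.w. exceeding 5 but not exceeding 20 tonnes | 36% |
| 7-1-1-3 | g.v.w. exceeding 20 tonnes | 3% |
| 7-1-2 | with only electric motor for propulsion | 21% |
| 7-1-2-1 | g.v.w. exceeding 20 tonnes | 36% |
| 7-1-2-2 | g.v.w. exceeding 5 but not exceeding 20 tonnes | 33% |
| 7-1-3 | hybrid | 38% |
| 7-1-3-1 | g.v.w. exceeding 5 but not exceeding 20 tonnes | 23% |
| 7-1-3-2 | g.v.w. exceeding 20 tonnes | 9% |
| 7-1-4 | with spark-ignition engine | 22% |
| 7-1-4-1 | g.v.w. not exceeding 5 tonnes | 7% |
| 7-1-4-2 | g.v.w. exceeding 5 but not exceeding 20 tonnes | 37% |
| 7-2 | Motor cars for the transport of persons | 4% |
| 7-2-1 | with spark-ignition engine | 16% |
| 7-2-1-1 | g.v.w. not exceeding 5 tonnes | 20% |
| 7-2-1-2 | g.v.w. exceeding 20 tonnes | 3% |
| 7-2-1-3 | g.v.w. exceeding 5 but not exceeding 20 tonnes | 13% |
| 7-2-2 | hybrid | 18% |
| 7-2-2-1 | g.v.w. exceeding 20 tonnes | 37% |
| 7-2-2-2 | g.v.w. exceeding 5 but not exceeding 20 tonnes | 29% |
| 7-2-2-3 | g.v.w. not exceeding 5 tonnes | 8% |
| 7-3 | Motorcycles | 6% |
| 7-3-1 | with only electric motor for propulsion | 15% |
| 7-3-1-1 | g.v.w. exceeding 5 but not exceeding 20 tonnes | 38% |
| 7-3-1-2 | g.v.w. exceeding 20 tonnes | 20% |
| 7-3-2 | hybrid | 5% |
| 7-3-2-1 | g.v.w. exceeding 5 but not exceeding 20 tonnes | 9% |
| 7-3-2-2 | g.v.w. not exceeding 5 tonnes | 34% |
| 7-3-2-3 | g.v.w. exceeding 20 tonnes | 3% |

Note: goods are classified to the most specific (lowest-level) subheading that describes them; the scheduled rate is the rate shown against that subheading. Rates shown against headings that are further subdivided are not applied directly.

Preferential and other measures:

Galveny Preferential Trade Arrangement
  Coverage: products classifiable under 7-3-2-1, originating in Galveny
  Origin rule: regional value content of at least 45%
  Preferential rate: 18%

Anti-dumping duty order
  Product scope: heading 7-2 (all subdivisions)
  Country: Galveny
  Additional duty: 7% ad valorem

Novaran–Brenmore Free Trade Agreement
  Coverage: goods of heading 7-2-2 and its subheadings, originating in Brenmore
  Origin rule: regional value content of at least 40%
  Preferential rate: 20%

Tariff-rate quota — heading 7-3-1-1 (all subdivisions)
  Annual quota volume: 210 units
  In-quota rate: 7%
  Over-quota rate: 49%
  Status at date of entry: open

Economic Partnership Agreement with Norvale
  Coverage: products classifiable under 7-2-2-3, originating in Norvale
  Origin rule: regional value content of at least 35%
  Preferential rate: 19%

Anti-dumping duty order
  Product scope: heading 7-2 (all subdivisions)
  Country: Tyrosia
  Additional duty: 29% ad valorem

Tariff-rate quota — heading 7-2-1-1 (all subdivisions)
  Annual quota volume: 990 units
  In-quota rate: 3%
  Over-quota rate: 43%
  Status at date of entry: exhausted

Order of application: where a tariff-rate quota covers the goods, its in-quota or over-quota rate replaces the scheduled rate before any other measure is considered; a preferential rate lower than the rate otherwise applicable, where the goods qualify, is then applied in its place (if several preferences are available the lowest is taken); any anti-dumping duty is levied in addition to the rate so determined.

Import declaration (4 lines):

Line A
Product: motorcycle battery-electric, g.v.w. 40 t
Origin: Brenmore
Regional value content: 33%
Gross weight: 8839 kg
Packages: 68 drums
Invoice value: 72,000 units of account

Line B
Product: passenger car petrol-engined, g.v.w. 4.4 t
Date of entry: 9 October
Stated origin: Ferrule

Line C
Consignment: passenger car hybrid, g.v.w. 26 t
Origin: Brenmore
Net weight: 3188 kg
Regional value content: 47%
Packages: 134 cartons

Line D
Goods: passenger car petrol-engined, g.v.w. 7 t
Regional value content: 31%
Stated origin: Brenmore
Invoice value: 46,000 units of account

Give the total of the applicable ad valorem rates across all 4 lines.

96%

Line A: motorcycle → 7-3; battery-electric → 7-3-1; g.v.w. 40 t → 7-3-1-2. Scheduled 20%. Brenmore agreement on 7-2-2: 7-3-1-2 not covered. → 20%.
Line B: passenger car → 7-2; petrol-engined → 7-2-1; g.v.w. 4.4 t → 7-2-1-1. Scheduled 20%. quota on 7-2-1-1 exhausted → over-quota 43%. → 43%.
Line C: passenger car → 7-2; hybrid → 7-2-2; g.v.w. 26 t → 7-2-2-1. Scheduled 37%. Brenmore agreement on 7-2-2: RVC ≥ 40% → 20% available; preferential 20%. → 20%.
Line D: passenger car → 7-2; petrol-engined → 7-2-1; g.v.w. 7 t → 7-2-1-3. Scheduled 13%. Brenmore agreement on 7-2-2: 7-2-1-3 not covered. → 13%.
Sum: 20% + 43% + 20% + 13% = 96%.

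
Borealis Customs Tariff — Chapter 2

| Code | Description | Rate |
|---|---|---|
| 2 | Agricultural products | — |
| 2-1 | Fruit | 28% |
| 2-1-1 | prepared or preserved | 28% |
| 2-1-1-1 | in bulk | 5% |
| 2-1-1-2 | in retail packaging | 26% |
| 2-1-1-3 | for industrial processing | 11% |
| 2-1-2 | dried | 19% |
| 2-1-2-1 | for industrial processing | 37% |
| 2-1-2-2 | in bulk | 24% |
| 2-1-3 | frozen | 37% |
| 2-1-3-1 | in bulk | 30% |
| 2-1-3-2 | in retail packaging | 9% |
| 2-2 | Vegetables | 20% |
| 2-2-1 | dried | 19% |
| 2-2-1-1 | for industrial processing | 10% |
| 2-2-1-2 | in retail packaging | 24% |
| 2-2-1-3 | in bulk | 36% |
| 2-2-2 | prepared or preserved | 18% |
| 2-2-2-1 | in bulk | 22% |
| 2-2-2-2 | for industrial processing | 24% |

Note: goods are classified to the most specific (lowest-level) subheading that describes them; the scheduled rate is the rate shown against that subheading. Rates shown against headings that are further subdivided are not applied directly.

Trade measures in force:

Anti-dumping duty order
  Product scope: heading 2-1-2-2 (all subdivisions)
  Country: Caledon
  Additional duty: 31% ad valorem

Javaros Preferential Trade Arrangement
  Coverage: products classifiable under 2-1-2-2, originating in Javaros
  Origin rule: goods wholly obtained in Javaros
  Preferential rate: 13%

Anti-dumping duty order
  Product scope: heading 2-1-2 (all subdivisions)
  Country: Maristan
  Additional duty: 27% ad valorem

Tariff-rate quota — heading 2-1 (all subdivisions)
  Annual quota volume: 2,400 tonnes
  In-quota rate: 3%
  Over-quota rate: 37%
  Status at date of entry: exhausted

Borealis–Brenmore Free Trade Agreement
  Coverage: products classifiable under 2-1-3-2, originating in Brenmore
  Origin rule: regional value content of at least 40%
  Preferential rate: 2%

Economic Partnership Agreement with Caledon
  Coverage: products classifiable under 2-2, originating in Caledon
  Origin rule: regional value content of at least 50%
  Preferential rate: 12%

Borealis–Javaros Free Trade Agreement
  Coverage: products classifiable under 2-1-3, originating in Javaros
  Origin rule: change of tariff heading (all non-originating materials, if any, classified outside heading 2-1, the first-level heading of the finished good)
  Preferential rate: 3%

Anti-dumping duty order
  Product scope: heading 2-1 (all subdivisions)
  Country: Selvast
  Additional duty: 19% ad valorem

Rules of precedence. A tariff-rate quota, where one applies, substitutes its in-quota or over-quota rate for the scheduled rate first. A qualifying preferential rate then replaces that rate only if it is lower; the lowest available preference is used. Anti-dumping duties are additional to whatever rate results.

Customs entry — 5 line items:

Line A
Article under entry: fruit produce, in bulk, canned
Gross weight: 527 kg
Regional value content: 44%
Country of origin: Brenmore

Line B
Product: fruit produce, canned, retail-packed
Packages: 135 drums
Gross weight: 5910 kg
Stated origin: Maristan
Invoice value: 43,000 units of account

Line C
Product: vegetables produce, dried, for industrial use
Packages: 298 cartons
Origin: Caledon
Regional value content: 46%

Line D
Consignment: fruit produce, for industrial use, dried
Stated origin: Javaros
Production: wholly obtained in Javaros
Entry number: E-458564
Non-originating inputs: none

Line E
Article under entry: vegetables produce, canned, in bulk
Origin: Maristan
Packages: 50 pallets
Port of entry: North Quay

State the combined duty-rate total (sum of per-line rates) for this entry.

Line A: fruit → 2-1; canned → 2-1-1; in bulk → 2-1-1-1. Scheduled 5%. quota on 2-1 exhausted → over-quota 37%; Brenmore agreement on 2-1-3-2: 2-1-1-1 not covered. → 37%.
Line B: fruit → 2-1; canned → 2-1-1; retail-packed → 2-1-1-2. Scheduled 26%. quota on 2-1 exhausted → over-quota 37%. → 37%.
Line C: vegetables → 2-2; dried → 2-2-1; for industrial use → 2-2-1-1. Scheduled 10%. Caledon agreement on 2-2: RVC < 50%. → 10%.
Line D: fruit → 2-1; dried → 2-1-2; for industrial use → 2-1-2-1. Scheduled 37%. quota on 2-1 exhausted → over-quota 37%; Javaros agreement on 2-1-2-2: 2-1-2-1 not covered; Javaros agreement on 2-1-3: 2-1-2-1 not covered. → 37%.
Line E: vegetables → 2-2; canned → 2-2-2; in bulk → 2-2-2-1. Scheduled 22%. No special measure applies. → 22%.
Sum: 37% + 37% + 10% + 37% + 22% = 143%.

143%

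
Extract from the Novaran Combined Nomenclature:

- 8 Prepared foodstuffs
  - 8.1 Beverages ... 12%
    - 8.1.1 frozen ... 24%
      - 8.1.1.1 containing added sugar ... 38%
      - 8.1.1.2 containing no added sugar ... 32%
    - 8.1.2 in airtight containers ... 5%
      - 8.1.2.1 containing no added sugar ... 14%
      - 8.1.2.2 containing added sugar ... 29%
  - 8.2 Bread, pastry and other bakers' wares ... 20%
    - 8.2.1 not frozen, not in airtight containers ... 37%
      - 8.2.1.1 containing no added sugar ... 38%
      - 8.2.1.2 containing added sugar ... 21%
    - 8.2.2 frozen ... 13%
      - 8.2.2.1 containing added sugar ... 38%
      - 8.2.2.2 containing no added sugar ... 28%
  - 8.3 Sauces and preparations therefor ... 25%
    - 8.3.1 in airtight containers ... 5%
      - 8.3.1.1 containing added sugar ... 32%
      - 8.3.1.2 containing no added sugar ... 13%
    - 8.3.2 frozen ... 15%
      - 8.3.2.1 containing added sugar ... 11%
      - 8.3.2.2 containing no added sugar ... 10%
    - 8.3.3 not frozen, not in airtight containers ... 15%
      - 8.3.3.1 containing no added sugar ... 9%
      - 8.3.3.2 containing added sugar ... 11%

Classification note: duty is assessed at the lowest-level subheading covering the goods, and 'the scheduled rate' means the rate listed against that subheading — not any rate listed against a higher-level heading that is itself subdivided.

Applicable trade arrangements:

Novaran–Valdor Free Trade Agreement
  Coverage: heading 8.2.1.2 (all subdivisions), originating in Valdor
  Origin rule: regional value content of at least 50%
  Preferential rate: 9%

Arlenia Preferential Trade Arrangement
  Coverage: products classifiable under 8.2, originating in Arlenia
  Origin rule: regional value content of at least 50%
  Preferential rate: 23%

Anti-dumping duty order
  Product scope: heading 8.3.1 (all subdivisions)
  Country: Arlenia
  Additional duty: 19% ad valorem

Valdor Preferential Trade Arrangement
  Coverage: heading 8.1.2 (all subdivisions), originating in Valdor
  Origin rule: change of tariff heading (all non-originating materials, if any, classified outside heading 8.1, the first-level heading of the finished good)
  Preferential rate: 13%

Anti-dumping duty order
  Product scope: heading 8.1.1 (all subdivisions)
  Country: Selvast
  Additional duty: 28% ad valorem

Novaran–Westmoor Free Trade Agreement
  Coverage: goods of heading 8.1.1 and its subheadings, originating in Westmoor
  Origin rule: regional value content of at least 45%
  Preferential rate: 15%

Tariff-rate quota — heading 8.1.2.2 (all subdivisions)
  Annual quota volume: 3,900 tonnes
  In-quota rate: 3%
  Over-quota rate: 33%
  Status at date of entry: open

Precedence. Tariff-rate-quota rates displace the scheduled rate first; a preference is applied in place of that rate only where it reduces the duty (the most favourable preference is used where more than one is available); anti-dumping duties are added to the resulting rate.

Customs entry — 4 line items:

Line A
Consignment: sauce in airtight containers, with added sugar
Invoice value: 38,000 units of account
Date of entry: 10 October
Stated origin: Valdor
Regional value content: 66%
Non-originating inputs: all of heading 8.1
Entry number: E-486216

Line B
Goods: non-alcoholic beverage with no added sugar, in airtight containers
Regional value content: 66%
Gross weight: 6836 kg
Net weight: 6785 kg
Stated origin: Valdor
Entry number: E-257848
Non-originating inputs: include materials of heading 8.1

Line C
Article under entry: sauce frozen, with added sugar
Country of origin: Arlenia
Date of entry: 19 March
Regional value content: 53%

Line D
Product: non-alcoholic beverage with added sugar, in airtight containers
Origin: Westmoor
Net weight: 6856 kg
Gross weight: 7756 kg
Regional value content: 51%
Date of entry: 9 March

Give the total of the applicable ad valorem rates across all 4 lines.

Line A: sauce → 8.3; in airtight containers → 8.3.1; with added sugar → 8.3.1.1. Scheduled 32%. Valdor agreement on 8.2.1.2: 8.3.1.1 not covered; Valdor agreement on 8.1.2: 8.3.1.1 not covered. → 32%.
Line B: non-alcoholic beverage → 8.1; in airtight containers → 8.1.2; with no added sugar → 8.1.2.1. Scheduled 14%. Valdor agreement on 8.2.1.2: 8.1.2.1 not covered; Valdor agreement on 8.1.2: CTH not met. → 14%.
Line C: sauce → 8.3; frozen → 8.3.2; with added sugar → 8.3.2.1. Scheduled 11%. Arlenia agreement on 8.2: 8.3.2.1 not covered. → 11%.
Line D: non-alcoholic beverage → 8.1; in airtight containers → 8.1.2; with added sugar → 8.1.2.2. Scheduled 29%. quota on 8.1.2.2 open → in-quota 3%; Westmoor agreement on 8.1.1: 8.1.2.2 not covered. → 3%.
Sum: 32% + 14% + 11% + 3% = 60%.

60%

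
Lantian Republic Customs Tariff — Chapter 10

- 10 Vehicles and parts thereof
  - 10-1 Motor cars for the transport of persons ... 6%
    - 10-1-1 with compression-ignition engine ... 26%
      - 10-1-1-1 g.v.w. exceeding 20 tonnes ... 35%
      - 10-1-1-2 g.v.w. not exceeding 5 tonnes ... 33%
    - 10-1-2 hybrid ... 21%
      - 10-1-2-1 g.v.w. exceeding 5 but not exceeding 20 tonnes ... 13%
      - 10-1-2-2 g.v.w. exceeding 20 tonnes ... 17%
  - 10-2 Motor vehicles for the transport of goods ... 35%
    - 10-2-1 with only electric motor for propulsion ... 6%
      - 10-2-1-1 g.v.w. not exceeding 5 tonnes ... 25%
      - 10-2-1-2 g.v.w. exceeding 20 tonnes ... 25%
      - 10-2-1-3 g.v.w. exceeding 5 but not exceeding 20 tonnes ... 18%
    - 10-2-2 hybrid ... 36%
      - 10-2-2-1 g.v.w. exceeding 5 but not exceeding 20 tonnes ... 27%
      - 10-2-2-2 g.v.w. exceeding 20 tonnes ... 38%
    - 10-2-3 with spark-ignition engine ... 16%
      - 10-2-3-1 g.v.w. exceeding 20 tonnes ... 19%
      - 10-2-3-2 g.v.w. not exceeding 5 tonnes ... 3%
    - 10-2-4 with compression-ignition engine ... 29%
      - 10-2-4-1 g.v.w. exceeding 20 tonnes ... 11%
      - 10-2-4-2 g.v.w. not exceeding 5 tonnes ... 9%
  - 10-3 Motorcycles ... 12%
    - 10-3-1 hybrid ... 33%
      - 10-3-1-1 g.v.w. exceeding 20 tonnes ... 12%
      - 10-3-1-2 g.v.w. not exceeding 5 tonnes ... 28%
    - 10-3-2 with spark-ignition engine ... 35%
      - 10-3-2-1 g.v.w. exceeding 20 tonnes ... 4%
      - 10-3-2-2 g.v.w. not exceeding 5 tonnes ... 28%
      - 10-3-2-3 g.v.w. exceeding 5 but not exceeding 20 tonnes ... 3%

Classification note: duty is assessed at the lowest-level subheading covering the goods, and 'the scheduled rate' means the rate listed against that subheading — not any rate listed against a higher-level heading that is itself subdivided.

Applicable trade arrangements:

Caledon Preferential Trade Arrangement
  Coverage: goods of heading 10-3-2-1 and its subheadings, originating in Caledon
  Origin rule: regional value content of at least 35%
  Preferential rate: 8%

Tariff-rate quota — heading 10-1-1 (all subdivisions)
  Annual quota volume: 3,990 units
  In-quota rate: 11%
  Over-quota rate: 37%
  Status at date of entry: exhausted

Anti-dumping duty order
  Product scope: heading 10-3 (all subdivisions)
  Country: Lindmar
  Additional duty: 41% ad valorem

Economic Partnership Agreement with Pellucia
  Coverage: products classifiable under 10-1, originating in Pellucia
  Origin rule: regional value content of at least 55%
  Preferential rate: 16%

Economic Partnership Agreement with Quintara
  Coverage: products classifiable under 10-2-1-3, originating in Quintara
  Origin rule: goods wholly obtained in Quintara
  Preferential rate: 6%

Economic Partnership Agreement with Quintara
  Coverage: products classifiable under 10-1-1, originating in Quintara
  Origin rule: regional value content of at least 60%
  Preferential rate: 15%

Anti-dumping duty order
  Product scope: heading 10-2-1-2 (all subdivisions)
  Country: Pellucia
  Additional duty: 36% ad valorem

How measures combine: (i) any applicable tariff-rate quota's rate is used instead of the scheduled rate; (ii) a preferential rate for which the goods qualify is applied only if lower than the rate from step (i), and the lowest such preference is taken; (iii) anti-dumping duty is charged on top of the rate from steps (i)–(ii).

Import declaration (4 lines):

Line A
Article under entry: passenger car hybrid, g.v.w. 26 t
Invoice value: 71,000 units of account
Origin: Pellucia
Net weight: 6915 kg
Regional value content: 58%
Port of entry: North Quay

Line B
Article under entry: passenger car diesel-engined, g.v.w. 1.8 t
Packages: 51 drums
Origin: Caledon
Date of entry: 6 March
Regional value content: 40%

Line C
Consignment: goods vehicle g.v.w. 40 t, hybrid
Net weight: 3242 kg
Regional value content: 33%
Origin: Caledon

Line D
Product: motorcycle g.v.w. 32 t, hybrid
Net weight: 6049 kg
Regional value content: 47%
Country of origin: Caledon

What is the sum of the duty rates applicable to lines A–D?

103%

Line A: passenger car → 10-1; hybrid → 10-1-2; g.v.w. 26 t → 10-1-2-2. Scheduled 17%. Pellucia agreement on 10-1: RVC ≥ 55% → 16% available; preferential 16%. → 16%.
Line B: passenger car → 10-1; diesel-engined → 10-1-1; g.v.w. 1.8 t → 10-1-1-2. Scheduled 33%. quota on 10-1-1 exhausted → over-quota 37%; Caledon agreement on 10-3-2-1: 10-1-1-2 not covered. → 37%.
Line C: goods vehicle → 10-2; hybrid → 10-2-2; g.v.w. 40 t → 10-2-2-2. Scheduled 38%. Caledon agreement on 10-3-2-1: 10-2-2-2 not covered. → 38%.
Line D: motorcycle → 10-3; hybrid → 10-3-1; g.v.w. 32 t → 10-3-1-1. Scheduled 12%. Caledon agreement on 10-3-2-1: 10-3-1-1 not covered. → 12%.
Sum: 16% + 37% + 38% + 12% = 103%.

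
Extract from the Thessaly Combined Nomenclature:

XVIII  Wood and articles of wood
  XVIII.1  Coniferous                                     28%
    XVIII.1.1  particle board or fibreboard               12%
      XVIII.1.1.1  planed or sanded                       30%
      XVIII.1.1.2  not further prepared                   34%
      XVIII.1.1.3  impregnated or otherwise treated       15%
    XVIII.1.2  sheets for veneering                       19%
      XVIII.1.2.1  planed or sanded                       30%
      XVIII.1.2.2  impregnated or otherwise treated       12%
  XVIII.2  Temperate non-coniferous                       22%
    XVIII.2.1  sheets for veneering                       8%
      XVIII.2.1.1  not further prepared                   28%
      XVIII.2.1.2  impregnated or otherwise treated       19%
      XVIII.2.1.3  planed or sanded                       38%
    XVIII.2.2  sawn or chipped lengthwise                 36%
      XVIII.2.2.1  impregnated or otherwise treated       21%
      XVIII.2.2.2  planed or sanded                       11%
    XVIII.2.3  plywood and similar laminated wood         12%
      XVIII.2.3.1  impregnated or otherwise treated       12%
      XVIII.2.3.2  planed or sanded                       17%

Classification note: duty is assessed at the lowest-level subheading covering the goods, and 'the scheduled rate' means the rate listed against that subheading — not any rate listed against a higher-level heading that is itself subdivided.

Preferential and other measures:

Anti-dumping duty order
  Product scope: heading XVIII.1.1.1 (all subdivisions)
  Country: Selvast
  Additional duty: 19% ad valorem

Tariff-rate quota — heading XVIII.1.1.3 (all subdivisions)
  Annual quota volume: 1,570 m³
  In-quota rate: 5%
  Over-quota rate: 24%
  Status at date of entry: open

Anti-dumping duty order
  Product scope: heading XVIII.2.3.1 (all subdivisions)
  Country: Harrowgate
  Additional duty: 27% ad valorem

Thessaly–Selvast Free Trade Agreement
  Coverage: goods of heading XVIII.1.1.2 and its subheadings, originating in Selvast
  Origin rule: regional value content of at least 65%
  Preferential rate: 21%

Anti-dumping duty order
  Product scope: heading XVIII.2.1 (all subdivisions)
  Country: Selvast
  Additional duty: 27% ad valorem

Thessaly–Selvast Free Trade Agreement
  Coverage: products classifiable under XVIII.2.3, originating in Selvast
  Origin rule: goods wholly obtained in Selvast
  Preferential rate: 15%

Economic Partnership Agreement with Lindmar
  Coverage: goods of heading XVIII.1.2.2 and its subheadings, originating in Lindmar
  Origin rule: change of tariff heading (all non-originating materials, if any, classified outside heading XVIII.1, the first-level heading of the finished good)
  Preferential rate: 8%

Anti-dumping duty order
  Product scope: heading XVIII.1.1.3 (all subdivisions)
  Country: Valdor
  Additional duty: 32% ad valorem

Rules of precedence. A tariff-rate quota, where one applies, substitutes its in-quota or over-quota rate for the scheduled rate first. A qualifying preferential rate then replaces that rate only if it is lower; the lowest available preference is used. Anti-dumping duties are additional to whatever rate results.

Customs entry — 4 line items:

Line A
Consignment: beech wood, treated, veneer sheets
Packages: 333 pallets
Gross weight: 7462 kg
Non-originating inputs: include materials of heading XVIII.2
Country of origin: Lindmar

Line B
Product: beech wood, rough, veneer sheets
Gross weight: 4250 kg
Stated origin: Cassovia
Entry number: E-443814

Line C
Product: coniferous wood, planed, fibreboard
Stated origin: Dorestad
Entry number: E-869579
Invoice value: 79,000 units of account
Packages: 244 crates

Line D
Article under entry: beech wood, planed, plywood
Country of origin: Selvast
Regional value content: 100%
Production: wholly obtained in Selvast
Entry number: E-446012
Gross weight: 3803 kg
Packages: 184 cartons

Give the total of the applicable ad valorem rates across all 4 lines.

92%

Line A: beech → XVIII.2; veneer sheets → XVIII.2.1; treated → XVIII.2.1.2. Scheduled 19%. Lindmar agreement on XVIII.1.2.2: XVIII.2.1.2 not covered. → 19%.
Line B: beech → XVIII.2; veneer sheets → XVIII.2.1; rough → XVIII.2.1.1. Scheduled 28%. No special measure applies. → 28%.
Line C: coniferous → XVIII.1; fibreboard → XVIII.1.1; planed → XVIII.1.1.1. Scheduled 30%. No special measure applies. → 30%.
Line D: beech → XVIII.2; plywood → XVIII.2.3; planed → XVIII.2.3.2. Scheduled 17%. Selvast agreement on XVIII.1.1.2: XVIII.2.3.2 not covered; Selvast agreement on XVIII.2.3: wholly obtained → 15% available; preferential 15%. → 15%.
Sum: 19% + 28% + 30% + 15% = 92%.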